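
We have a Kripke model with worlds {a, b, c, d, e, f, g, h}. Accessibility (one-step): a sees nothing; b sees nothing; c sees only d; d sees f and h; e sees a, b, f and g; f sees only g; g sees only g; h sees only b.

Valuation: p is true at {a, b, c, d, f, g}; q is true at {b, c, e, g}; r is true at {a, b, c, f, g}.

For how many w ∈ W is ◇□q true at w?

a: no successors, so ◇□q fails. ✗
b: no successors, so ◇□q fails. ✗
c: successors {d}; □q there: d:F. ✗
d: successors {f, h}; □q there: f:T, h:T. ✓
e: successors {a, b, f, g}; □q there: a:T, b:T, f:T, g:T. ✓
f: successors {g}; □q there: g:T. ✓
g: successors {g}; □q there: g:T. ✓
h: successors {b}; □q there: b:T. ✓
Satisfying worlds: {d, e, f, g, h}.

5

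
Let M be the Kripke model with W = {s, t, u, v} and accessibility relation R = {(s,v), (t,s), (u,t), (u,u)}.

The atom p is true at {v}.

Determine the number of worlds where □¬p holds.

3

s: successors {v}; ¬p there: v:F. ✗
t: successors {s}; ¬p there: s:T. ✓
u: successors {t, u}; ¬p there: t:T, u:T. ✓
v: no successors, so □¬p holds vacuously. ✓
Satisfying worlds: {t, u, v}.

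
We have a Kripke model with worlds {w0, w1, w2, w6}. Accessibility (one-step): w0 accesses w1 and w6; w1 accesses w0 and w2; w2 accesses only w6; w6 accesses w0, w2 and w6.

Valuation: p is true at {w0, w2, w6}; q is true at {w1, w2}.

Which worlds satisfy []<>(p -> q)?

{w0, w2}

w0: successors {w1, w6}; <>(p -> q) there: w1:T, w6:T. ✓
w1: successors {w0, w2}; <>(p -> q) there: w0:T, w2:F. ✗
w2: successors {w6}; <>(p -> q) there: w6:T. ✓
w6: successors {w0, w2, w6}; <>(p -> q) there: w0:T, w2:F, w6:T. ✗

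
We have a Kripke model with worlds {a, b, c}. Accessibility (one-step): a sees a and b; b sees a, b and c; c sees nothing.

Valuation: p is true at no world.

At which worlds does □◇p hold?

a: successors {a, b}; ◇p there: a:F, b:F. ✗
b: successors {a, b, c}; ◇p there: a:F, b:F, c:F. ✗
c: no successors, so □◇p holds vacuously. ✓

{c}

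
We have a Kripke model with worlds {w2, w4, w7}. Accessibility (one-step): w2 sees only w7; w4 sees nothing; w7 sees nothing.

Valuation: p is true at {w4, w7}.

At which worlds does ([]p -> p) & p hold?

{w4, w7}

w2: []p -> p is F, p is F. ✗
w4: []p -> p is T, p is T. ✓
w7: []p -> p is T, p is T. ✓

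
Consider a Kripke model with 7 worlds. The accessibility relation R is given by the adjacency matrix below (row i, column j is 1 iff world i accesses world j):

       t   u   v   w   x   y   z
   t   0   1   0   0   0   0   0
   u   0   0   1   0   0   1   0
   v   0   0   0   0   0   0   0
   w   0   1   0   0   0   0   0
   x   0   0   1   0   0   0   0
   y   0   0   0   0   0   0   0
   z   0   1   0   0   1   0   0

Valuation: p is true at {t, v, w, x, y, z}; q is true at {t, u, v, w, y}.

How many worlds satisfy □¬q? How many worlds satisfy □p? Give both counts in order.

For □¬q:
t: successors {u}; ¬q there: u:F. ✗
u: successors {v, y}; ¬q there: v:F, y:F. ✗
v: no successors, so □¬q holds vacuously. ✓
w: successors {u}; ¬q there: u:F. ✗
x: successors {v}; ¬q there: v:F. ✗
y: no successors, so □¬q holds vacuously. ✓
z: successors {u, x}; ¬q there: u:F, x:T. ✗
— 2 worlds.
For □p:
t: successors {u}; p there: u:F. ✗
u: successors {v, y}; p there: v:T, y:T. ✓
v: no successors, so □p holds vacuously. ✓
w: successors {u}; p there: u:F. ✗
x: successors {v}; p there: v:T. ✓
y: no successors, so □p holds vacuously. ✓
z: successors {u, x}; p there: u:F, x:T. ✗
— 4 worlds.

2 and 4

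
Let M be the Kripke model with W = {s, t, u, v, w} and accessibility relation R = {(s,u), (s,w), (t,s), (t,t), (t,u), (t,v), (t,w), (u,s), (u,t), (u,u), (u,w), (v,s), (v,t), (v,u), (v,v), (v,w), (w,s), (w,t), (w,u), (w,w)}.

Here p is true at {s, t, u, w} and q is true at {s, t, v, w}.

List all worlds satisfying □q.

s: successors {u, w}; q there: u:F, w:T. ✗
t: successors {s, t, u, v, w}; q there: s:T, t:T, u:F, v:T, w:T. ✗
u: successors {s, t, u, w}; q there: s:T, t:T, u:F, w:T. ✗
v: successors {s, t, u, v, w}; q there: s:T, t:T, u:F, v:T, w:T. ✗
w: successors {s, t, u, w}; q there: s:T, t:T, u:F, w:T. ✗

∅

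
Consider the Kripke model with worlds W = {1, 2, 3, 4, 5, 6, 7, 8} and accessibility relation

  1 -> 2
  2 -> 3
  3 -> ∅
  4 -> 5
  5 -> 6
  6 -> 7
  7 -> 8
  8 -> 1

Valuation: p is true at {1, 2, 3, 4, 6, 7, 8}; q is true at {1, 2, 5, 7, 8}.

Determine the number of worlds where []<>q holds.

1: successors {2}; <>q there: 2:F. ✗
2: successors {3}; <>q there: 3:F. ✗
3: no successors, so []<>q holds vacuously. ✓
4: successors {5}; <>q there: 5:F. ✗
5: successors {6}; <>q there: 6:T. ✓
6: successors {7}; <>q there: 7:T. ✓
7: successors {8}; <>q there: 8:T. ✓
8: successors {1}; <>q there: 1:T. ✓
Satisfying worlds: {3, 5, 6, 7, 8}.

5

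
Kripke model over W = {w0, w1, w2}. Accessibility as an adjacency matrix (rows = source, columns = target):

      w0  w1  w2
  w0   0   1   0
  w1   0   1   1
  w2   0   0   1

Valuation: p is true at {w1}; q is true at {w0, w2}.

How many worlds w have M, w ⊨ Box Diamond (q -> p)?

1

w0: successors {w1}; Diamond (q -> p) there: w1:T. ✓
w1: successors {w1, w2}; Diamond (q -> p) there: w1:T, w2:F. ✗
w2: successors {w2}; Diamond (q -> p) there: w2:F. ✗
Satisfying worlds: {w0}.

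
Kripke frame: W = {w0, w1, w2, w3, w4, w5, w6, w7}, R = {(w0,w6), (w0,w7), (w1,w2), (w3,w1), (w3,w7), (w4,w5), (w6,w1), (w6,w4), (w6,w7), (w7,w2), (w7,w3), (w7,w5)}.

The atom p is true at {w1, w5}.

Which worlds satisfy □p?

{w2, w4, w5}

w0: successors {w6, w7}; p there: w6:F, w7:F. ✗
w1: successors {w2}; p there: w2:F. ✗
w2: no successors, so □p holds vacuously. ✓
w3: successors {w1, w7}; p there: w1:T, w7:F. ✗
w4: successors {w5}; p there: w5:T. ✓
w5: no successors, so □p holds vacuously. ✓
w6: successors {w1, w4, w7}; p there: w1:T, w4:F, w7:F. ✗
w7: successors {w2, w3, w5}; p there: w2:F, w3:F, w5:T. ✗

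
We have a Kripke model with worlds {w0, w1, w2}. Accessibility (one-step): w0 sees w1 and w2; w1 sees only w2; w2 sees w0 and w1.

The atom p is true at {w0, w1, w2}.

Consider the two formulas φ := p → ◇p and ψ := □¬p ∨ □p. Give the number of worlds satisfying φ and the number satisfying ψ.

3 and 3

For p → ◇p:
w0: p is T, ◇p is T. ✓
w1: p is T, ◇p is T. ✓
w2: p is T, ◇p is T. ✓
— 3 worlds.
For □¬p ∨ □p:
w0: □¬p is F, □p is T. ✓
w1: □¬p is F, □p is T. ✓
w2: □¬p is F, □p is T. ✓
— 3 worlds.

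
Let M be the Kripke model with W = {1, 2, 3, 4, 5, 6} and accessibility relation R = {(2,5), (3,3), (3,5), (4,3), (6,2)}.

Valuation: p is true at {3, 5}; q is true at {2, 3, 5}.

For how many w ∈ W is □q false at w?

1: no successors, so □q holds vacuously. ✓
2: successors {5}; q there: 5:T. ✓
3: successors {3, 5}; q there: 3:T, 5:T. ✓
4: successors {3}; q there: 3:T. ✓
5: no successors, so □q holds vacuously. ✓
6: successors {2}; q there: 2:T. ✓
Satisfying worlds: {1, 2, 3, 4, 5, 6}.
So □q fails at the other 0 worlds.

0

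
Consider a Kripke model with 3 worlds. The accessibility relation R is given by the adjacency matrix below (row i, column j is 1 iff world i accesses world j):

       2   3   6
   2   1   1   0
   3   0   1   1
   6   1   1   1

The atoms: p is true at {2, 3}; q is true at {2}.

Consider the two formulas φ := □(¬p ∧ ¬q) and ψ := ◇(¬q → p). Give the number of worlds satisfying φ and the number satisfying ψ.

0 and 3

For □(¬p ∧ ¬q):
2: successors {2, 3}; ¬p ∧ ¬q there: 2:F, 3:F. ✗
3: successors {3, 6}; ¬p ∧ ¬q there: 3:F, 6:T. ✗
6: successors {2, 3, 6}; ¬p ∧ ¬q there: 2:F, 3:F, 6:T. ✗
— 0 worlds.
For ◇(¬q → p):
2: successors {2, 3}; ¬q → p there: 2:T, 3:T. ✓
3: successors {3, 6}; ¬q → p there: 3:T, 6:F. ✓
6: successors {2, 3, 6}; ¬q → p there: 2:T, 3:T, 6:F. ✓
— 3 worlds.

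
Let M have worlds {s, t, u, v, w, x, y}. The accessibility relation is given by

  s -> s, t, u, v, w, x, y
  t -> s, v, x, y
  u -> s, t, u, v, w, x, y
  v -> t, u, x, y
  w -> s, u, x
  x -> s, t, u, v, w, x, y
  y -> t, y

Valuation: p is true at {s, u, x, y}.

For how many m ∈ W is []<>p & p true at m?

4

s: []<>p is T, p is T. ✓
t: []<>p is T, p is F. ✗
u: []<>p is T, p is T. ✓
v: []<>p is T, p is F. ✗
w: []<>p is T, p is F. ✗
x: []<>p is T, p is T. ✓
y: []<>p is T, p is T. ✓
Satisfying worlds: {s, u, x, y}.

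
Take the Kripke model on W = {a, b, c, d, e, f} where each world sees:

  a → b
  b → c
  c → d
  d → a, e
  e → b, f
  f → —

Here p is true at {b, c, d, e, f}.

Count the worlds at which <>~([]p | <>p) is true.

0

a: successors {b}; ~([]p | <>p) there: b:F. ✗
b: successors {c}; ~([]p | <>p) there: c:F. ✗
c: successors {d}; ~([]p | <>p) there: d:F. ✗
d: successors {a, e}; ~([]p | <>p) there: a:F, e:F. ✗
e: successors {b, f}; ~([]p | <>p) there: b:F, f:F. ✗
f: no successors, so <>~([]p | <>p) fails. ✗
Satisfying worlds: ∅.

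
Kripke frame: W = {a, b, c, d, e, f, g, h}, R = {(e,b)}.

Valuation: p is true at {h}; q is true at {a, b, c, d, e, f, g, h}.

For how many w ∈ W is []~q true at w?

a: no successors, so []~q holds vacuously. ✓
b: no successors, so []~q holds vacuously. ✓
c: no successors, so []~q holds vacuously. ✓
d: no successors, so []~q holds vacuously. ✓
e: successors {b}; ~q there: b:F. ✗
f: no successors, so []~q holds vacuously. ✓
g: no successors, so []~q holds vacuously. ✓
h: no successors, so []~q holds vacuously. ✓
Satisfying worlds: {a, b, c, d, f, g, h}.

7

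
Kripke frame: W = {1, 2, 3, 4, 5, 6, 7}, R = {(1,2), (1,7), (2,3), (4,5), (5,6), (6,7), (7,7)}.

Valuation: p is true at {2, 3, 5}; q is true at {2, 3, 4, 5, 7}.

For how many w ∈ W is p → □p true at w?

6

1: p is F, □p is F. ✓
2: p is T, □p is T. ✓
3: p is T, □p is T. ✓
4: p is F, □p is T. ✓
5: p is T, □p is F. ✗
6: p is F, □p is F. ✓
7: p is F, □p is F. ✓
Satisfying worlds: {1, 2, 3, 4, 6, 7}.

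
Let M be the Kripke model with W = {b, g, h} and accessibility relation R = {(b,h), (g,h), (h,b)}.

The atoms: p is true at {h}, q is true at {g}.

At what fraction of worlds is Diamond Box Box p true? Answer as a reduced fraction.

b: successors {h}; Box Box p there: h:T. ✓
g: successors {h}; Box Box p there: h:T. ✓
h: successors {b}; Box Box p there: b:F. ✗
That's 2 of 3 worlds, so 2/3.

2/3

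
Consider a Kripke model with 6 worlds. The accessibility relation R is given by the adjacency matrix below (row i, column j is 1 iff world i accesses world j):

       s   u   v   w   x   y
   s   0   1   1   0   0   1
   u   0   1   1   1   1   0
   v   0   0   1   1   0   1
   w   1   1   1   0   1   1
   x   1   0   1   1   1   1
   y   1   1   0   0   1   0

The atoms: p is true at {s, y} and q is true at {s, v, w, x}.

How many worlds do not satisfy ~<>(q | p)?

6

s: <>(q | p) is T. ✗
u: <>(q | p) is T. ✗
v: <>(q | p) is T. ✗
w: <>(q | p) is T. ✗
x: <>(q | p) is T. ✗
y: <>(q | p) is T. ✗
Satisfying worlds: ∅.
So ~<>(q | p) fails at the other 6 worlds.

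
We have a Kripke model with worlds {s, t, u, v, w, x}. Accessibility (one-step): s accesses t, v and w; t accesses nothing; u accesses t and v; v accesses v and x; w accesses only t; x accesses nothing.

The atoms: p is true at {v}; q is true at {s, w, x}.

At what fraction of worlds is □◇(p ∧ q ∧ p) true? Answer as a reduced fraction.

1/3

s: successors {t, v, w}; ◇(p ∧ q ∧ p) there: t:F, v:F, w:F. ✗
t: no successors, so □◇(p ∧ q ∧ p) holds vacuously. ✓
u: successors {t, v}; ◇(p ∧ q ∧ p) there: t:F, v:F. ✗
v: successors {v, x}; ◇(p ∧ q ∧ p) there: v:F, x:F. ✗
w: successors {t}; ◇(p ∧ q ∧ p) there: t:F. ✗
x: no successors, so □◇(p ∧ q ∧ p) holds vacuously. ✓
That's 2 of 6 worlds, so 2/6 = 1/3.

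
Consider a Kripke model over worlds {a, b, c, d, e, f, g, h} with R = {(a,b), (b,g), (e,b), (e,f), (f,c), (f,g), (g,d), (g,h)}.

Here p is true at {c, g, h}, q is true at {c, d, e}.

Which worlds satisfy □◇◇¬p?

a: successors {b}; ◇◇¬p there: b:T. ✓
b: successors {g}; ◇◇¬p there: g:F. ✗
c: no successors, so □◇◇¬p holds vacuously. ✓
d: no successors, so □◇◇¬p holds vacuously. ✓
e: successors {b, f}; ◇◇¬p there: b:T, f:T. ✓
f: successors {c, g}; ◇◇¬p there: c:F, g:F. ✗
g: successors {d, h}; ◇◇¬p there: d:F, h:F. ✗
h: no successors, so □◇◇¬p holds vacuously. ✓

{a, c, d, e, h}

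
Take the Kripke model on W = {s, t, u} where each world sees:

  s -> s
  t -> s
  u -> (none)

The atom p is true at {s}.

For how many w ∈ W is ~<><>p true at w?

s: <><>p is T. ✗
t: <><>p is T. ✗
u: <><>p is F. ✓
Satisfying worlds: {u}.

1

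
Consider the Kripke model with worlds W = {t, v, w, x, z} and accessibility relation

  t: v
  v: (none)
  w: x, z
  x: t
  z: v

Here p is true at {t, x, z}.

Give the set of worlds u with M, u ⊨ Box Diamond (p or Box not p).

{v, w, x}

t: successors {v}; Diamond (p or Box not p) there: v:F. ✗
v: no successors, so Box Diamond (p or Box not p) holds vacuously. ✓
w: successors {x, z}; Diamond (p or Box not p) there: x:T, z:T. ✓
x: successors {t}; Diamond (p or Box not p) there: t:T. ✓
z: successors {v}; Diamond (p or Box not p) there: v:F. ✗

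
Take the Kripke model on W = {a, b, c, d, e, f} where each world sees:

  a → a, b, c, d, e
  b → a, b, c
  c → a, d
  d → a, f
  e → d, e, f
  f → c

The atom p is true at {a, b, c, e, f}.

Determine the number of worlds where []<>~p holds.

1

a: successors {a, b, c, d, e}; <>~p there: a:T, b:F, c:T, d:F, e:T. ✗
b: successors {a, b, c}; <>~p there: a:T, b:F, c:T. ✗
c: successors {a, d}; <>~p there: a:T, d:F. ✗
d: successors {a, f}; <>~p there: a:T, f:F. ✗
e: successors {d, e, f}; <>~p there: d:F, e:T, f:F. ✗
f: successors {c}; <>~p there: c:T. ✓
Satisfying worlds: {f}.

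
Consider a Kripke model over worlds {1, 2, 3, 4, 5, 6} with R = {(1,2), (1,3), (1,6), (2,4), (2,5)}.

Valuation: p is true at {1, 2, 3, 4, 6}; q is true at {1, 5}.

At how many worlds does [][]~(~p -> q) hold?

5

1: successors {2, 3, 6}; []~(~p -> q) there: 2:F, 3:T, 6:T. ✗
2: successors {4, 5}; []~(~p -> q) there: 4:T, 5:T. ✓
3: no successors, so [][]~(~p -> q) holds vacuously. ✓
4: no successors, so [][]~(~p -> q) holds vacuously. ✓
5: no successors, so [][]~(~p -> q) holds vacuously. ✓
6: no successors, so [][]~(~p -> q) holds vacuously. ✓
Satisfying worlds: {2, 3, 4, 5, 6}.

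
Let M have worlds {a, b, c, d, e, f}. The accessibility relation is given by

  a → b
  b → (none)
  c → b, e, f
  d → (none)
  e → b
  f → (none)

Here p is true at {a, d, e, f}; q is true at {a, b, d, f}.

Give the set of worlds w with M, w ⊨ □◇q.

a: successors {b}; ◇q there: b:F. ✗
b: no successors, so □◇q holds vacuously. ✓
c: successors {b, e, f}; ◇q there: b:F, e:T, f:F. ✗
d: no successors, so □◇q holds vacuously. ✓
e: successors {b}; ◇q there: b:F. ✗
f: no successors, so □◇q holds vacuously. ✓

{b, d, f}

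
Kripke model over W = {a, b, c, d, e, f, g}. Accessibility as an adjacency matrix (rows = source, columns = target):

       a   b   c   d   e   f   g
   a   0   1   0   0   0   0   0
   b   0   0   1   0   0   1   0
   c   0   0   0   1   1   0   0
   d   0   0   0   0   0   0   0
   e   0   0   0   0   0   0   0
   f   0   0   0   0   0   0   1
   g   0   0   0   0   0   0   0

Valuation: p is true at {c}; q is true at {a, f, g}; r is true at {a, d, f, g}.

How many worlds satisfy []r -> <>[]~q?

a: []r is F, <>[]~q is F. ✓
b: []r is F, <>[]~q is T. ✓
c: []r is F, <>[]~q is T. ✓
d: []r is T, <>[]~q is F. ✗
e: []r is T, <>[]~q is F. ✗
f: []r is T, <>[]~q is T. ✓
g: []r is T, <>[]~q is F. ✗
Satisfying worlds: {a, b, c, f}.

4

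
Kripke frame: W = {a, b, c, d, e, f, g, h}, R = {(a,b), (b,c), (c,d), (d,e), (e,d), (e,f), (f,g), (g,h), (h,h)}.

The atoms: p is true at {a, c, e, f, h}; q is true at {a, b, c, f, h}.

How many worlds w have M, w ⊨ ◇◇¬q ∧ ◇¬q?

a: ◇◇¬q is F, ◇¬q is F. ✗
b: ◇◇¬q is T, ◇¬q is F. ✗
c: ◇◇¬q is T, ◇¬q is T. ✓
d: ◇◇¬q is T, ◇¬q is T. ✓
e: ◇◇¬q is T, ◇¬q is T. ✓
f: ◇◇¬q is F, ◇¬q is T. ✗
g: ◇◇¬q is F, ◇¬q is F. ✗
h: ◇◇¬q is F, ◇¬q is F. ✗
Satisfying worlds: {c, d, e}.

3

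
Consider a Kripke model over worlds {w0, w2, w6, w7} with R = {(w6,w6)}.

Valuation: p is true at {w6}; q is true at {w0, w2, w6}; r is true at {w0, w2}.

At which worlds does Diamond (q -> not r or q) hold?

{w6}

w0: no successors, so Diamond (q -> not r or q) fails. ✗
w2: no successors, so Diamond (q -> not r or q) fails. ✗
w6: successors {w6}; q -> not r or q there: w6:T. ✓
w7: no successors, so Diamond (q -> not r or q) fails. ✗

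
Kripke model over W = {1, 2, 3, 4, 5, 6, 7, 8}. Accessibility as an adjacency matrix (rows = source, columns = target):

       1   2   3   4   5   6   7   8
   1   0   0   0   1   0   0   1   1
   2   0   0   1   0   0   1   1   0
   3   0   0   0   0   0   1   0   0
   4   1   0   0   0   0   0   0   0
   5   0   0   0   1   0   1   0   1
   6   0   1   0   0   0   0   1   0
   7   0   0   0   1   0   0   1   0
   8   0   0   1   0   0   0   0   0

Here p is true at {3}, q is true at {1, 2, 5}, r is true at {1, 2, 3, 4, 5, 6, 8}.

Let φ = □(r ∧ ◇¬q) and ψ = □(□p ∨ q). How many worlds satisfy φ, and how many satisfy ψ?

3 and 1

For □(r ∧ ◇¬q):
1: successors {4, 7, 8}; r ∧ ◇¬q there: 4:F, 7:F, 8:T. ✗
2: successors {3, 6, 7}; r ∧ ◇¬q there: 3:T, 6:T, 7:F. ✗
3: successors {6}; r ∧ ◇¬q there: 6:T. ✓
4: successors {1}; r ∧ ◇¬q there: 1:T. ✓
5: successors {4, 6, 8}; r ∧ ◇¬q there: 4:F, 6:T, 8:T. ✗
6: successors {2, 7}; r ∧ ◇¬q there: 2:T, 7:F. ✗
7: successors {4, 7}; r ∧ ◇¬q there: 4:F, 7:F. ✗
8: successors {3}; r ∧ ◇¬q there: 3:T. ✓
— 3 worlds.
For □(□p ∨ q):
1: successors {4, 7, 8}; □p ∨ q there: 4:F, 7:F, 8:T. ✗
2: successors {3, 6, 7}; □p ∨ q there: 3:F, 6:F, 7:F. ✗
3: successors {6}; □p ∨ q there: 6:F. ✗
4: successors {1}; □p ∨ q there: 1:T. ✓
5: successors {4, 6, 8}; □p ∨ q there: 4:F, 6:F, 8:T. ✗
6: successors {2, 7}; □p ∨ q there: 2:T, 7:F. ✗
7: successors {4, 7}; □p ∨ q there: 4:F, 7:F. ✗
8: successors {3}; □p ∨ q there: 3:F. ✗
— 1 world.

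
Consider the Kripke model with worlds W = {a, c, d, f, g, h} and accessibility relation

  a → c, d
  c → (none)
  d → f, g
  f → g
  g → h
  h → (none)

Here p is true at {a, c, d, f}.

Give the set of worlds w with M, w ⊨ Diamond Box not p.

{a, d, f, g}

a: successors {c, d}; Box not p there: c:T, d:F. ✓
c: no successors, so Diamond Box not p fails. ✗
d: successors {f, g}; Box not p there: f:T, g:T. ✓
f: successors {g}; Box not p there: g:T. ✓
g: successors {h}; Box not p there: h:T. ✓
h: no successors, so Diamond Box not p fails. ✗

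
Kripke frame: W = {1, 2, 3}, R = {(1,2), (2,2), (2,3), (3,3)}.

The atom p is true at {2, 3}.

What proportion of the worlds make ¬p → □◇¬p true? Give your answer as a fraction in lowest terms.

2/3

1: ¬p is T, □◇¬p is F. ✗
2: ¬p is F, □◇¬p is F. ✓
3: ¬p is F, □◇¬p is F. ✓
That's 2 of 3 worlds, so 2/3.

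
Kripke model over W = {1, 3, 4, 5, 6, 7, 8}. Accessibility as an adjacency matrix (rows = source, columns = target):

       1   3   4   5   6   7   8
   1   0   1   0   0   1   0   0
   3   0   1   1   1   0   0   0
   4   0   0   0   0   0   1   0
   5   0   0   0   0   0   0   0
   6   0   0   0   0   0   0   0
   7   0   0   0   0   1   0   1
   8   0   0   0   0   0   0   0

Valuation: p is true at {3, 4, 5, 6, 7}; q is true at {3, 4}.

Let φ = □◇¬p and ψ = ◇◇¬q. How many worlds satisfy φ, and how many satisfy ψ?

4 and 3

For □◇¬p:
1: successors {3, 6}; ◇¬p there: 3:F, 6:F. ✗
3: successors {3, 4, 5}; ◇¬p there: 3:F, 4:F, 5:F. ✗
4: successors {7}; ◇¬p there: 7:T. ✓
5: no successors, so □◇¬p holds vacuously. ✓
6: no successors, so □◇¬p holds vacuously. ✓
7: successors {6, 8}; ◇¬p there: 6:F, 8:F. ✗
8: no successors, so □◇¬p holds vacuously. ✓
— 4 worlds.
For ◇◇¬q:
1: successors {3, 6}; ◇¬q there: 3:T, 6:F. ✓
3: successors {3, 4, 5}; ◇¬q there: 3:T, 4:T, 5:F. ✓
4: successors {7}; ◇¬q there: 7:T. ✓
5: no successors, so ◇◇¬q fails. ✗
6: no successors, so ◇◇¬q fails. ✗
7: successors {6, 8}; ◇¬q there: 6:F, 8:F. ✗
8: no successors, so ◇◇¬q fails. ✗
— 3 worlds.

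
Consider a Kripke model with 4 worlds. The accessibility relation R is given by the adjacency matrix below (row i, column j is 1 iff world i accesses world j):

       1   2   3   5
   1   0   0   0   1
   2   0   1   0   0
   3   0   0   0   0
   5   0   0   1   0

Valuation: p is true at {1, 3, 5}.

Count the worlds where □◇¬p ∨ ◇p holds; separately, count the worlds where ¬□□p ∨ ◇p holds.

For □◇¬p ∨ ◇p:
1: □◇¬p is F, ◇p is T. ✓
2: □◇¬p is T, ◇p is F. ✓
3: □◇¬p is T, ◇p is F. ✓
5: □◇¬p is F, ◇p is T. ✓
— 4 worlds.
For ¬□□p ∨ ◇p:
1: ¬□□p is F, ◇p is T. ✓
2: ¬□□p is T, ◇p is F. ✓
3: ¬□□p is F, ◇p is F. ✗
5: ¬□□p is F, ◇p is T. ✓
— 3 worlds.

4 and 3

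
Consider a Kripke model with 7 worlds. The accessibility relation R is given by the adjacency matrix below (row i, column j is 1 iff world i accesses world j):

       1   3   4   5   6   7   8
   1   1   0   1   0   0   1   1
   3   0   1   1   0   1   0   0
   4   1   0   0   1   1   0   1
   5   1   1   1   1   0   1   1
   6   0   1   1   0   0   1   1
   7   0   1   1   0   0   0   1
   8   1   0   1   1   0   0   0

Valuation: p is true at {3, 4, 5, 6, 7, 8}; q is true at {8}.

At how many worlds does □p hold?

1: successors {1, 4, 7, 8}; p there: 1:F, 4:T, 7:T, 8:T. ✗
3: successors {3, 4, 6}; p there: 3:T, 4:T, 6:T. ✓
4: successors {1, 5, 6, 8}; p there: 1:F, 5:T, 6:T, 8:T. ✗
5: successors {1, 3, 4, 5, 7, 8}; p there: 1:F, 3:T, 4:T, 5:T, 7:T, 8:T. ✗
6: successors {3, 4, 7, 8}; p there: 3:T, 4:T, 7:T, 8:T. ✓
7: successors {3, 4, 8}; p there: 3:T, 4:T, 8:T. ✓
8: successors {1, 4, 5}; p there: 1:F, 4:T, 5:T. ✗
Satisfying worlds: {3, 6, 7}.

3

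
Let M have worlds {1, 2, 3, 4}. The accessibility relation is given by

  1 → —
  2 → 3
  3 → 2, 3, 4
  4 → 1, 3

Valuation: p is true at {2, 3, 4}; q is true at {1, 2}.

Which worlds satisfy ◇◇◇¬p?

1: no successors, so ◇◇◇¬p fails. ✗
2: successors {3}; ◇◇¬p there: 3:T. ✓
3: successors {2, 3, 4}; ◇◇¬p there: 2:F, 3:T, 4:F. ✓
4: successors {1, 3}; ◇◇¬p there: 1:F, 3:T. ✓

{2, 3, 4}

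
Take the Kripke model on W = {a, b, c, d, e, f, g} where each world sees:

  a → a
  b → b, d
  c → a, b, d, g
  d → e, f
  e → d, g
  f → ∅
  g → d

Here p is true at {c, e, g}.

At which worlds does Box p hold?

{f}

a: successors {a}; p there: a:F. ✗
b: successors {b, d}; p there: b:F, d:F. ✗
c: successors {a, b, d, g}; p there: a:F, b:F, d:F, g:T. ✗
d: successors {e, f}; p there: e:T, f:F. ✗
e: successors {d, g}; p there: d:F, g:T. ✗
f: no successors, so Box p holds vacuously. ✓
g: successors {d}; p there: d:F. ✗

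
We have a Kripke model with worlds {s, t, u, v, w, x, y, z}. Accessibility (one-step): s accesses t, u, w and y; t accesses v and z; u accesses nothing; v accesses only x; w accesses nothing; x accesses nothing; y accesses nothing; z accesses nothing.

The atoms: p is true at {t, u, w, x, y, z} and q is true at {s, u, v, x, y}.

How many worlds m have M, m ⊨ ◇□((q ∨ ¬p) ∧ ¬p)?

s: successors {t, u, w, y}; □((q ∨ ¬p) ∧ ¬p) there: t:F, u:T, w:T, y:T. ✓
t: successors {v, z}; □((q ∨ ¬p) ∧ ¬p) there: v:F, z:T. ✓
u: no successors, so ◇□((q ∨ ¬p) ∧ ¬p) fails. ✗
v: successors {x}; □((q ∨ ¬p) ∧ ¬p) there: x:T. ✓
w: no successors, so ◇□((q ∨ ¬p) ∧ ¬p) fails. ✗
x: no successors, so ◇□((q ∨ ¬p) ∧ ¬p) fails. ✗
y: no successors, so ◇□((q ∨ ¬p) ∧ ¬p) fails. ✗
z: no successors, so ◇□((q ∨ ¬p) ∧ ¬p) fails. ✗
Satisfying worlds: {s, t, v}.

3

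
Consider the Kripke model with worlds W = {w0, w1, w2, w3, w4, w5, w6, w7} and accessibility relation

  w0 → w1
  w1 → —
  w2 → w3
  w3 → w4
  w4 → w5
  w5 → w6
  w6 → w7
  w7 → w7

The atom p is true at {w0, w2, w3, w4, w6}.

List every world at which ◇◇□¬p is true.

w0: successors {w1}; ◇□¬p there: w1:F. ✗
w1: no successors, so ◇◇□¬p fails. ✗
w2: successors {w3}; ◇□¬p there: w3:T. ✓
w3: successors {w4}; ◇□¬p there: w4:F. ✗
w4: successors {w5}; ◇□¬p there: w5:T. ✓
w5: successors {w6}; ◇□¬p there: w6:T. ✓
w6: successors {w7}; ◇□¬p there: w7:T. ✓
w7: successors {w7}; ◇□¬p there: w7:T. ✓

{w2, w4, w5, w6, w7}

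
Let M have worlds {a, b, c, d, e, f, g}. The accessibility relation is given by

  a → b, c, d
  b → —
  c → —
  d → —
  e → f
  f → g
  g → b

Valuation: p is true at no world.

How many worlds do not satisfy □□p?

2

a: successors {b, c, d}; □p there: b:T, c:T, d:T. ✓
b: no successors, so □□p holds vacuously. ✓
c: no successors, so □□p holds vacuously. ✓
d: no successors, so □□p holds vacuously. ✓
e: successors {f}; □p there: f:F. ✗
f: successors {g}; □p there: g:F. ✗
g: successors {b}; □p there: b:T. ✓
Satisfying worlds: {a, b, c, d, g}.
So □□p fails at the other 2 worlds.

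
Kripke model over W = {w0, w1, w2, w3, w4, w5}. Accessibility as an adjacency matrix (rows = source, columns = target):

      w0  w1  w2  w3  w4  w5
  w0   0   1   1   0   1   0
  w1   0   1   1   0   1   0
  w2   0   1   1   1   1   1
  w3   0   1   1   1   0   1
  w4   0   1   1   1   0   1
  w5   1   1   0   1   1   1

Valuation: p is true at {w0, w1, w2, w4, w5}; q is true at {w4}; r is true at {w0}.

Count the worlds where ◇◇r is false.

w0: successors {w1, w2, w4}; ◇r there: w1:F, w2:F, w4:F. ✗
w1: successors {w1, w2, w4}; ◇r there: w1:F, w2:F, w4:F. ✗
w2: successors {w1, w2, w3, w4, w5}; ◇r there: w1:F, w2:F, w3:F, w4:F, w5:T. ✓
w3: successors {w1, w2, w3, w5}; ◇r there: w1:F, w2:F, w3:F, w5:T. ✓
w4: successors {w1, w2, w3, w5}; ◇r there: w1:F, w2:F, w3:F, w5:T. ✓
w5: successors {w0, w1, w3, w4, w5}; ◇r there: w0:F, w1:F, w3:F, w4:F, w5:T. ✓
Satisfying worlds: {w2, w3, w4, w5}.
So ◇◇r fails at the other 2 worlds.

2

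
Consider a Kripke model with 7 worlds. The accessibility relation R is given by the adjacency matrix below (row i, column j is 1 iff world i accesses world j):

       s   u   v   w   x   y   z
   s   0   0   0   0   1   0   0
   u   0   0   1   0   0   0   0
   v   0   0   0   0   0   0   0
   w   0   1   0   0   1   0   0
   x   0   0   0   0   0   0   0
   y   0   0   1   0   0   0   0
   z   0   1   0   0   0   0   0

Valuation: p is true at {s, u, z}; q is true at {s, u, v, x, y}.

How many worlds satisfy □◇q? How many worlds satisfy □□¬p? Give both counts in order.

3 and 7

For □◇q:
s: successors {x}; ◇q there: x:F. ✗
u: successors {v}; ◇q there: v:F. ✗
v: no successors, so □◇q holds vacuously. ✓
w: successors {u, x}; ◇q there: u:T, x:F. ✗
x: no successors, so □◇q holds vacuously. ✓
y: successors {v}; ◇q there: v:F. ✗
z: successors {u}; ◇q there: u:T. ✓
— 3 worlds.
For □□¬p:
s: successors {x}; □¬p there: x:T. ✓
u: successors {v}; □¬p there: v:T. ✓
v: no successors, so □□¬p holds vacuously. ✓
w: successors {u, x}; □¬p there: u:T, x:T. ✓
x: no successors, so □□¬p holds vacuously. ✓
y: successors {v}; □¬p there: v:T. ✓
z: successors {u}; □¬p there: u:T. ✓
— 7 worlds.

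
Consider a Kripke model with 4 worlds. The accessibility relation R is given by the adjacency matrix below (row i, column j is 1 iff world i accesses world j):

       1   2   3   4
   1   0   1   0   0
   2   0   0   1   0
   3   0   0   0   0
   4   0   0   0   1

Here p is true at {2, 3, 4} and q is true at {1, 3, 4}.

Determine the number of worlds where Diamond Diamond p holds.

2

1: successors {2}; Diamond p there: 2:T. ✓
2: successors {3}; Diamond p there: 3:F. ✗
3: no successors, so Diamond Diamond p fails. ✗
4: successors {4}; Diamond p there: 4:T. ✓
Satisfying worlds: {1, 4}.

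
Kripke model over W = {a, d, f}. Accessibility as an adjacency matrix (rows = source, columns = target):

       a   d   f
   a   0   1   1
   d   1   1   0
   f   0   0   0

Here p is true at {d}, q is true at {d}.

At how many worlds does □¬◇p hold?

1

a: successors {d, f}; ¬◇p there: d:F, f:T. ✗
d: successors {a, d}; ¬◇p there: a:F, d:F. ✗
f: no successors, so □¬◇p holds vacuously. ✓
Satisfying worlds: {f}.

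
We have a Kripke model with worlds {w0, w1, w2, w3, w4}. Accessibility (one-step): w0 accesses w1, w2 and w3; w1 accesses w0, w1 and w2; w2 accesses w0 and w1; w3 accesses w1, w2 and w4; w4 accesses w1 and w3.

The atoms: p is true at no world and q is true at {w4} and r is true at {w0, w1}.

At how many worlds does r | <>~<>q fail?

0

w0: r is T, <>~<>q is T. ✓
w1: r is T, <>~<>q is T. ✓
w2: r is F, <>~<>q is T. ✓
w3: r is F, <>~<>q is T. ✓
w4: r is F, <>~<>q is T. ✓
Satisfying worlds: {w0, w1, w2, w3, w4}.
So r | <>~<>q fails at the other 0 worlds.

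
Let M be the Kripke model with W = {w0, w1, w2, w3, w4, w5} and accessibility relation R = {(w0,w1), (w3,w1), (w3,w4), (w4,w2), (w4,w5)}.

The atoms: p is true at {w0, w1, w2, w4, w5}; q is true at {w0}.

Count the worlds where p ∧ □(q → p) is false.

w0: p is T, □(q → p) is T. ✓
w1: p is T, □(q → p) is T. ✓
w2: p is T, □(q → p) is T. ✓
w3: p is F, □(q → p) is T. ✗
w4: p is T, □(q → p) is T. ✓
w5: p is T, □(q → p) is T. ✓
Satisfying worlds: {w0, w1, w2, w4, w5}.
So p ∧ □(q → p) fails at the other 1 world.

1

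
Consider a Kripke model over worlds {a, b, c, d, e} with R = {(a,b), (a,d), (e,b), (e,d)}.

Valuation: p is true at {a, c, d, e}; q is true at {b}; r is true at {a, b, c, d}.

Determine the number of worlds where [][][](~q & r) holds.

5

a: successors {b, d}; [][](~q & r) there: b:T, d:T. ✓
b: no successors, so [][][](~q & r) holds vacuously. ✓
c: no successors, so [][][](~q & r) holds vacuously. ✓
d: no successors, so [][][](~q & r) holds vacuously. ✓
e: successors {b, d}; [][](~q & r) there: b:T, d:T. ✓
Satisfying worlds: {a, b, c, d, e}.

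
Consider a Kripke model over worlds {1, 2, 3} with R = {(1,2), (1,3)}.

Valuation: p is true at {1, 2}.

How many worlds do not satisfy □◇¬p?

1

1: successors {2, 3}; ◇¬p there: 2:F, 3:F. ✗
2: no successors, so □◇¬p holds vacuously. ✓
3: no successors, so □◇¬p holds vacuously. ✓
Satisfying worlds: {2, 3}.
So □◇¬p fails at the other 1 world.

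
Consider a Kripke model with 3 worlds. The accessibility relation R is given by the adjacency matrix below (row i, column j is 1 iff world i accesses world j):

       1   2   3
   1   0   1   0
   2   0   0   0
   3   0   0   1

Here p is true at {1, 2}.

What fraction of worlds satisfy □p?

2/3

1: successors {2}; p there: 2:T. ✓
2: no successors, so □p holds vacuously. ✓
3: successors {3}; p there: 3:F. ✗
That's 2 of 3 worlds, so 2/3.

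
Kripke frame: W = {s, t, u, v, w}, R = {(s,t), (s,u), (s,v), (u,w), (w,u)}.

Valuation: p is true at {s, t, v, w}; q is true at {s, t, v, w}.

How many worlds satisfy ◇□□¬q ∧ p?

2

s: ◇□□¬q is T, p is T. ✓
t: ◇□□¬q is F, p is T. ✗
u: ◇□□¬q is F, p is F. ✗
v: ◇□□¬q is F, p is T. ✗
w: ◇□□¬q is T, p is T. ✓
Satisfying worlds: {s, w}.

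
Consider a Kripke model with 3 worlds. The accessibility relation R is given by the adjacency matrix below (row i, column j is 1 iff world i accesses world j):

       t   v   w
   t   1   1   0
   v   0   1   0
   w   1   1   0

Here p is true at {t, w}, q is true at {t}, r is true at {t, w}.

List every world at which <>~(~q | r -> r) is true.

t: successors {t, v}; ~(~q | r -> r) there: t:F, v:T. ✓
v: successors {v}; ~(~q | r -> r) there: v:T. ✓
w: successors {t, v}; ~(~q | r -> r) there: t:F, v:T. ✓

{t, v, w}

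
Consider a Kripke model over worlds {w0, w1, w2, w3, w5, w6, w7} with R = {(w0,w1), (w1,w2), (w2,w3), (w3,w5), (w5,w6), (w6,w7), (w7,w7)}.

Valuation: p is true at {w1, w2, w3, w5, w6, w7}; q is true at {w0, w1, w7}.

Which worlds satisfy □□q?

w0: successors {w1}; □q there: w1:F. ✗
w1: successors {w2}; □q there: w2:F. ✗
w2: successors {w3}; □q there: w3:F. ✗
w3: successors {w5}; □q there: w5:F. ✗
w5: successors {w6}; □q there: w6:T. ✓
w6: successors {w7}; □q there: w7:T. ✓
w7: successors {w7}; □q there: w7:T. ✓

{w5, w6, w7}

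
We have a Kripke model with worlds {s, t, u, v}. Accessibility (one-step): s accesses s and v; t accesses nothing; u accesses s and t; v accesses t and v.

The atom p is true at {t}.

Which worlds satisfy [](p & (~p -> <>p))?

{t}

s: successors {s, v}; p & (~p -> <>p) there: s:F, v:F. ✗
t: no successors, so [](p & (~p -> <>p)) holds vacuously. ✓
u: successors {s, t}; p & (~p -> <>p) there: s:F, t:T. ✗
v: successors {t, v}; p & (~p -> <>p) there: t:T, v:F. ✗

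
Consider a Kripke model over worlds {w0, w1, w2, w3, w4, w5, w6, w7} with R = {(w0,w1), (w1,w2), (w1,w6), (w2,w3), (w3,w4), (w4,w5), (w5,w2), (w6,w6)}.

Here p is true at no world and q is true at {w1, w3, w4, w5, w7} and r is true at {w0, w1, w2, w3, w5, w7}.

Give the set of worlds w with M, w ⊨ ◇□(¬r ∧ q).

{w2}

w0: successors {w1}; □(¬r ∧ q) there: w1:F. ✗
w1: successors {w2, w6}; □(¬r ∧ q) there: w2:F, w6:F. ✗
w2: successors {w3}; □(¬r ∧ q) there: w3:T. ✓
w3: successors {w4}; □(¬r ∧ q) there: w4:F. ✗
w4: successors {w5}; □(¬r ∧ q) there: w5:F. ✗
w5: successors {w2}; □(¬r ∧ q) there: w2:F. ✗
w6: successors {w6}; □(¬r ∧ q) there: w6:F. ✗
w7: no successors, so ◇□(¬r ∧ q) fails. ✗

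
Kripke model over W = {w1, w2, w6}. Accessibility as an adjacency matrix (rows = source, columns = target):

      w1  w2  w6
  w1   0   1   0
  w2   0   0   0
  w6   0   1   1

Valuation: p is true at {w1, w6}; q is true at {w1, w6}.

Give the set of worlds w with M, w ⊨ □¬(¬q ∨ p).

w1: successors {w2}; ¬(¬q ∨ p) there: w2:F. ✗
w2: no successors, so □¬(¬q ∨ p) holds vacuously. ✓
w6: successors {w2, w6}; ¬(¬q ∨ p) there: w2:F, w6:F. ✗

{w2}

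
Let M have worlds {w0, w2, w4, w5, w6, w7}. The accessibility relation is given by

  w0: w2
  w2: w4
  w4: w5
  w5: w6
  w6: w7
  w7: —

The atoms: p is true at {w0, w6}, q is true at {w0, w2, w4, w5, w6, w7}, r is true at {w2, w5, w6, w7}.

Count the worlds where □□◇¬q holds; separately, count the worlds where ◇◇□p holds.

For □□◇¬q:
w0: successors {w2}; □◇¬q there: w2:F. ✗
w2: successors {w4}; □◇¬q there: w4:F. ✗
w4: successors {w5}; □◇¬q there: w5:F. ✗
w5: successors {w6}; □◇¬q there: w6:F. ✗
w6: successors {w7}; □◇¬q there: w7:T. ✓
w7: no successors, so □□◇¬q holds vacuously. ✓
— 2 worlds.
For ◇◇□p:
w0: successors {w2}; ◇□p there: w2:F. ✗
w2: successors {w4}; ◇□p there: w4:T. ✓
w4: successors {w5}; ◇□p there: w5:F. ✗
w5: successors {w6}; ◇□p there: w6:T. ✓
w6: successors {w7}; ◇□p there: w7:F. ✗
w7: no successors, so ◇◇□p fails. ✗
— 2 worlds.

2 and 2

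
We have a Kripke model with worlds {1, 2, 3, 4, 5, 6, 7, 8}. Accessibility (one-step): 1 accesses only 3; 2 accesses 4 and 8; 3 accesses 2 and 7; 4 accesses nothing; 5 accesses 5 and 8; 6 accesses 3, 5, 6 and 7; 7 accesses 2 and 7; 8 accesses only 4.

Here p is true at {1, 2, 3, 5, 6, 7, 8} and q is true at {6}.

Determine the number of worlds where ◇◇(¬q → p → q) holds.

1: successors {3}; ◇(¬q → p → q) there: 3:F. ✗
2: successors {4, 8}; ◇(¬q → p → q) there: 4:F, 8:T. ✓
3: successors {2, 7}; ◇(¬q → p → q) there: 2:T, 7:F. ✓
4: no successors, so ◇◇(¬q → p → q) fails. ✗
5: successors {5, 8}; ◇(¬q → p → q) there: 5:F, 8:T. ✓
6: successors {3, 5, 6, 7}; ◇(¬q → p → q) there: 3:F, 5:F, 6:T, 7:F. ✓
7: successors {2, 7}; ◇(¬q → p → q) there: 2:T, 7:F. ✓
8: successors {4}; ◇(¬q → p → q) there: 4:F. ✗
Satisfying worlds: {2, 3, 5, 6, 7}.

5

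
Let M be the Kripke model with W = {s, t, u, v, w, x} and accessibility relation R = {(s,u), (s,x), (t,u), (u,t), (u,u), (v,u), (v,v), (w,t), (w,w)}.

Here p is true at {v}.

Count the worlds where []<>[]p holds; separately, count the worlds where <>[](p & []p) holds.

For []<>[]p:
s: successors {u, x}; <>[]p there: u:F, x:F. ✗
t: successors {u}; <>[]p there: u:F. ✗
u: successors {t, u}; <>[]p there: t:F, u:F. ✗
v: successors {u, v}; <>[]p there: u:F, v:F. ✗
w: successors {t, w}; <>[]p there: t:F, w:F. ✗
x: no successors, so []<>[]p holds vacuously. ✓
— 1 world.
For <>[](p & []p):
s: successors {u, x}; [](p & []p) there: u:F, x:T. ✓
t: successors {u}; [](p & []p) there: u:F. ✗
u: successors {t, u}; [](p & []p) there: t:F, u:F. ✗
v: successors {u, v}; [](p & []p) there: u:F, v:F. ✗
w: successors {t, w}; [](p & []p) there: t:F, w:F. ✗
x: no successors, so <>[](p & []p) fails. ✗
— 1 world.

1 and 1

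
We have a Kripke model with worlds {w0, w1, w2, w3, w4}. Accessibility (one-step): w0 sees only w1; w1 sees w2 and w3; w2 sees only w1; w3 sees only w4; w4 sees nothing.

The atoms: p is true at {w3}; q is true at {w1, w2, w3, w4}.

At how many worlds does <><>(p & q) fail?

w0: successors {w1}; <>(p & q) there: w1:T. ✓
w1: successors {w2, w3}; <>(p & q) there: w2:F, w3:F. ✗
w2: successors {w1}; <>(p & q) there: w1:T. ✓
w3: successors {w4}; <>(p & q) there: w4:F. ✗
w4: no successors, so <><>(p & q) fails. ✗
Satisfying worlds: {w0, w2}.
So <><>(p & q) fails at the other 3 worlds.

3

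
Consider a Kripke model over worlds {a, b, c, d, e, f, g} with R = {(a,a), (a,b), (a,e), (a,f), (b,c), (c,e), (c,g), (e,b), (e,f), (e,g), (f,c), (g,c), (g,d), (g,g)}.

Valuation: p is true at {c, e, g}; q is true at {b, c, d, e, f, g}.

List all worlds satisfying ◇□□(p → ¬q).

a: successors {a, b, e, f}; □□(p → ¬q) there: a:F, b:F, e:F, f:F. ✗
b: successors {c}; □□(p → ¬q) there: c:F. ✗
c: successors {e, g}; □□(p → ¬q) there: e:F, g:F. ✗
d: no successors, so ◇□□(p → ¬q) fails. ✗
e: successors {b, f, g}; □□(p → ¬q) there: b:F, f:F, g:F. ✗
f: successors {c}; □□(p → ¬q) there: c:F. ✗
g: successors {c, d, g}; □□(p → ¬q) there: c:F, d:T, g:F. ✓

{g}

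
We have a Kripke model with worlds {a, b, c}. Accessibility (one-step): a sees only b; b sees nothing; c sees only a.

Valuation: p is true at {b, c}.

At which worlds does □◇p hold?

a: successors {b}; ◇p there: b:F. ✗
b: no successors, so □◇p holds vacuously. ✓
c: successors {a}; ◇p there: a:T. ✓

{b, c}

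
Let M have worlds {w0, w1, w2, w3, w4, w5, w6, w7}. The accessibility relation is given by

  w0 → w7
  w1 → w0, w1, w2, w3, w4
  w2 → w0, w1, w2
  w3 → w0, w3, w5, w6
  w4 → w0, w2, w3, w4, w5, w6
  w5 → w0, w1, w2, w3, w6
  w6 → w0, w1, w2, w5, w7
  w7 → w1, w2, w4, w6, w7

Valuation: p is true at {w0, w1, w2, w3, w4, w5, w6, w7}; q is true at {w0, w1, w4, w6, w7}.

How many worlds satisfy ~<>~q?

1

w0: <>~q is F. ✓
w1: <>~q is T. ✗
w2: <>~q is T. ✗
w3: <>~q is T. ✗
w4: <>~q is T. ✗
w5: <>~q is T. ✗
w6: <>~q is T. ✗
w7: <>~q is T. ✗
Satisfying worlds: {w0}.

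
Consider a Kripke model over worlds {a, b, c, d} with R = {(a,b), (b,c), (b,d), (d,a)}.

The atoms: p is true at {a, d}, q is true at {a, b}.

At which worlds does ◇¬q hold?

{b}

a: successors {b}; ¬q there: b:F. ✗
b: successors {c, d}; ¬q there: c:T, d:T. ✓
c: no successors, so ◇¬q fails. ✗
d: successors {a}; ¬q there: a:F. ✗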